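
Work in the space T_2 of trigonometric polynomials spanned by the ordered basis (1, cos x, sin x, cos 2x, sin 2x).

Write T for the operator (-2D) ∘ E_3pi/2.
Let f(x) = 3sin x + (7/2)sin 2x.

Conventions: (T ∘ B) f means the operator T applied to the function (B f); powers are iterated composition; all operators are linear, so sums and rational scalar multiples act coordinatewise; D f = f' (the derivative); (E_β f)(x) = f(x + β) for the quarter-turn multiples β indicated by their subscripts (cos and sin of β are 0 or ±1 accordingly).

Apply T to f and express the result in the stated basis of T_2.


the image equals g(x) = -6sin x + 14cos 2x

E_3pi/2 f = -3cos x - (7/2)sin 2x
D E_3pi/2 f = 3sin x - 7cos 2x
(-2D) E_3pi/2 f = -6sin x + 14cos 2x


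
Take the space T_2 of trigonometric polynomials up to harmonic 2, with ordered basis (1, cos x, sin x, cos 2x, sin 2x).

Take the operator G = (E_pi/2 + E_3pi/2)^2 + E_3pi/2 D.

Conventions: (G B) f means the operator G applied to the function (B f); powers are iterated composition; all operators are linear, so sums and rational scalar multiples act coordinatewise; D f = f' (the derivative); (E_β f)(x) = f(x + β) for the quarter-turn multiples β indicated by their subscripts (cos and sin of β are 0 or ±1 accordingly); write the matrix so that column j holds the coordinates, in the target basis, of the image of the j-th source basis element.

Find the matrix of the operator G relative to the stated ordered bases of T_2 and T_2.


the matrix is [[4, 0, 0, 0, 0]; [0, 1, 0, 0, 0]; [0, 0, 1, 0, 0]; [0, 0, 0, 4, -2]; [0, 0, 0, 2, 4]] (rows listed top to bottom)

image of 1: 4
image of cos x: cos x
image of sin x: sin x
image of cos 2x: 4cos 2x + 2sin 2x
image of sin 2x: -2cos 2x + 4sin 2x
each image's coordinates form column j of the matrix


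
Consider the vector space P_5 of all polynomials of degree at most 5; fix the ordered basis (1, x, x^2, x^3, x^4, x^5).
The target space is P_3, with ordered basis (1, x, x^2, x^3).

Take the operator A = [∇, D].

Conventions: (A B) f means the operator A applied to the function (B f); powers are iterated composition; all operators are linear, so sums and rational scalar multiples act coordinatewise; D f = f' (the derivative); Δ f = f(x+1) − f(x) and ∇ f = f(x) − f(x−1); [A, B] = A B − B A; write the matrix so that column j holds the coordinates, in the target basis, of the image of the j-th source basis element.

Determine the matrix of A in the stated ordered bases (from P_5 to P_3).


the matrix is [[0, 0, 0, 0, 0, 0]; [0, 0, 0, 0, 0, 0]; [0, 0, 0, 0, 0, 0]; [0, 0, 0, 0, 0, 0]] (rows listed top to bottom)

image of 1: 0
image of x: 0
image of x^2: 0
image of x^3: 0
image of x^4: 0
image of x^5: 0
each image's coordinates form column j of the matrix


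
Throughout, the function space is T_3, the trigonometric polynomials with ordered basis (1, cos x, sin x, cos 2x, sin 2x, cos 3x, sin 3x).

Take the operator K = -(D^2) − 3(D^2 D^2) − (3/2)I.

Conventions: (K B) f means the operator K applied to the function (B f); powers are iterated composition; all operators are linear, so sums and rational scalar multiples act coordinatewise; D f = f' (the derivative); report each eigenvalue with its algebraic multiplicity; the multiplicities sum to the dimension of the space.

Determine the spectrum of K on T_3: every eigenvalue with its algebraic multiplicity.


image of 1: -3/2
image of cos x: -(7/2)cos x
image of sin x: -(7/2)sin x
image of cos 2x: -(91/2)cos 2x
image of sin 2x: -(91/2)sin 2x
image of cos 3x: -(471/2)cos 3x
image of sin 3x: -(471/2)sin 3x
the matrix is diagonal; its diagonal is (-3/2, -7/2, -7/2, -91/2, -91/2, -471/2, -471/2)
for a triangular matrix the eigenvalues are the diagonal entries, with algebraic multiplicity their repetition count

λ = -471/2 (multiplicity 2), λ = -91/2 (multiplicity 2), λ = -7/2 (multiplicity 2), λ = -3/2 (multiplicity 1)


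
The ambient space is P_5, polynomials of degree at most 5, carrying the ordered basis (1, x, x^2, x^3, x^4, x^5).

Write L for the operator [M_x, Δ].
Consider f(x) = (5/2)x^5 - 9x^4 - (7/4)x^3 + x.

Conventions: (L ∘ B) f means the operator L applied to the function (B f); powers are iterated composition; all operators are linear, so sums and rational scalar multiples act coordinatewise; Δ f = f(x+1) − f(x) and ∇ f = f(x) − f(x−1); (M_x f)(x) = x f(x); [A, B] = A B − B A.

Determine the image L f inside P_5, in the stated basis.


g(x) = -(5/2)x^5 - (7/2)x^4 + (51/4)x^3 + (137/4)x^2 + (111/4)x + 29/4

Δ f = (25/2)x^4 - 11x^3 - (137/4)x^2 - (115/4)x - 29/4
M_x Δ f = (25/2)x^5 - 11x^4 - (137/4)x^3 - (115/4)x^2 - (29/4)x
M_x f = (5/2)x^6 - 9x^5 - (7/4)x^4 + x^2
Δ M_x f = 15x^5 - (15/2)x^4 - 47x^3 - 63x^2 - 35x - 29/4
[M_x, Δ] f = -(5/2)x^5 - (7/2)x^4 + (51/4)x^3 + (137/4)x^2 + (111/4)x + 29/4


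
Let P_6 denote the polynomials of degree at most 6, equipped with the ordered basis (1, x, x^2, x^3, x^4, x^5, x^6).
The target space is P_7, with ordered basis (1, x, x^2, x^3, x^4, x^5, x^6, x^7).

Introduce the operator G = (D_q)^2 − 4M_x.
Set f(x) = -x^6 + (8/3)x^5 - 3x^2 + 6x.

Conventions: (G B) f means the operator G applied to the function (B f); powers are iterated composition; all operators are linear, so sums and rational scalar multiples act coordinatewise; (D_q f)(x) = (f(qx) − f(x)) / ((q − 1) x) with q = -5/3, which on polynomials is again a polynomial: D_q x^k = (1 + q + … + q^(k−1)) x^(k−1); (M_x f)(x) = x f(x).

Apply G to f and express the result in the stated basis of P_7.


the image equals g(x) = 4x^7 - (32/3)x^6 + (783902/19683)x^4 - (150292/6561)x^3 - 24x^2 + 2

D_q f = (1862/243)x^5 + (3368/243)x^4 + 2x + 6
D_q D_q f = (783902/19683)x^4 - (229024/6561)x^3 + 2
M_x f = -x^7 + (8/3)x^6 - 3x^3 + 6x^2
(-4M_x) f = 4x^7 - (32/3)x^6 + 12x^3 - 24x^2
((D_q)^2 − 4M_x) f = 4x^7 - (32/3)x^6 + (783902/19683)x^4 - (150292/6561)x^3 - 24x^2 + 2


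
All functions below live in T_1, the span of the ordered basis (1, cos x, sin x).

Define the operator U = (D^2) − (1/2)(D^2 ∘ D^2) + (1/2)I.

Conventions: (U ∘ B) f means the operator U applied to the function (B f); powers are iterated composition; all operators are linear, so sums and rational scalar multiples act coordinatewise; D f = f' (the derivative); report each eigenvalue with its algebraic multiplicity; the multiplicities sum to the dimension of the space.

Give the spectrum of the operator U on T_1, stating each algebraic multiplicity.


λ = -1 (multiplicity 2), λ = 1/2 (multiplicity 1)

image of 1: 1/2
image of cos x: -cos x
image of sin x: -sin x
the matrix is diagonal; its diagonal is (1/2, -1, -1)
for a triangular matrix the eigenvalues are the diagonal entries, with algebraic multiplicity their repetition count


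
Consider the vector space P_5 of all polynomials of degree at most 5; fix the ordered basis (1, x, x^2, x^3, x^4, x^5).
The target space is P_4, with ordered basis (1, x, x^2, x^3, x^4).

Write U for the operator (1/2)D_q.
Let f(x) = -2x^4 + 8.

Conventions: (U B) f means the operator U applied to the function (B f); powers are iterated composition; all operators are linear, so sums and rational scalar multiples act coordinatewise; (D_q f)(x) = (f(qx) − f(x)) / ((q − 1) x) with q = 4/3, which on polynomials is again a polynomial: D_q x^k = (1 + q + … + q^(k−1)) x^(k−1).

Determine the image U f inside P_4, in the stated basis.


g(x) = -(175/27)x^3

D_q f = -(350/27)x^3
((1/2)D_q) f = -(175/27)x^3


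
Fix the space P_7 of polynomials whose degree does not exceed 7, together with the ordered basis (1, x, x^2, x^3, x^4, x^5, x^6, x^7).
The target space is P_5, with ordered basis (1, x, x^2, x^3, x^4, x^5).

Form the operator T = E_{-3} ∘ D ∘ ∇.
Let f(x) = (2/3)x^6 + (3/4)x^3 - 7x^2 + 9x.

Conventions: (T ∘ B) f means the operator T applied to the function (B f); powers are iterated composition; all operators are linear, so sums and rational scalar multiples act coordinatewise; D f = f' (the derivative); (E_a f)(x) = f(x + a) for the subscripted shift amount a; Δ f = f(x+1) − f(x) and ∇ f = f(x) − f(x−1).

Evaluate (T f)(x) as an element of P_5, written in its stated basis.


∇ f = 4x^5 - 10x^4 + (40/3)x^3 - (31/4)x^2 - (49/4)x + 193/12
D ∇ f = 20x^4 - 40x^3 + 40x^2 - (31/2)x - 49/4
E_{-3} D ∇ f = 20x^4 - 280x^3 + 1480x^2 - (6991/2)x + 12377/4

the image equals g(x) = 20x^4 - 280x^3 + 1480x^2 - (6991/2)x + 12377/4


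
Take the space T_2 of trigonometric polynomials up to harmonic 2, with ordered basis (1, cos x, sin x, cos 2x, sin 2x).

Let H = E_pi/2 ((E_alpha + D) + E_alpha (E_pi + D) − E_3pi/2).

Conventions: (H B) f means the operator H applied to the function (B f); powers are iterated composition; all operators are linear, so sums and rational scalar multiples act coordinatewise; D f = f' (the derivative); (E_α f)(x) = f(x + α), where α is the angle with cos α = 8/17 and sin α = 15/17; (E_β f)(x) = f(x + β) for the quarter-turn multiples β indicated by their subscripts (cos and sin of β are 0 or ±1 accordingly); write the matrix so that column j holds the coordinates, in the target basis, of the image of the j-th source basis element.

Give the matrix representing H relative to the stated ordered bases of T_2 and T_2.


the matrix is [[1, 0, 0, 0, 0]; [0, -42/17, -15/17, 0, 0]; [0, 15/17, -42/17, 0, 0]; [0, 0, 0, 513/289, -736/289]; [0, 0, 0, 736/289, 513/289]] (rows listed top to bottom)

image of 1: 1
image of cos x: -(42/17)cos x + (15/17)sin x
image of sin x: -(15/17)cos x - (42/17)sin x
image of cos 2x: (513/289)cos 2x + (736/289)sin 2x
image of sin 2x: -(736/289)cos 2x + (513/289)sin 2x
each image's coordinates form column j of the matrix


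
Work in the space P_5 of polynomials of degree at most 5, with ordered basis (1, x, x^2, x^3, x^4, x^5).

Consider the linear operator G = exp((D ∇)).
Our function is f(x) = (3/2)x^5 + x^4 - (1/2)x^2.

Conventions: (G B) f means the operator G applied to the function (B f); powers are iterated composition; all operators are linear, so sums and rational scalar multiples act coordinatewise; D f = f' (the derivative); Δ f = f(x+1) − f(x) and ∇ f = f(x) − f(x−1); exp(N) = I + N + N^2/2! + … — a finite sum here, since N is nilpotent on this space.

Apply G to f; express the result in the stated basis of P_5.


g(x) = (3/2)x^5 + x^4 + 30x^3 - (67/2)x^2 + 108x - 165/2

order-1 term: 30x^3 - 33x^2 + 18x - 9/2
order-2 term: 90x - 78
the series for exp((D ∇)) f terminates at order 2
exp((D ∇)) f = (3/2)x^5 + x^4 + 30x^3 - (67/2)x^2 + 108x - 165/2


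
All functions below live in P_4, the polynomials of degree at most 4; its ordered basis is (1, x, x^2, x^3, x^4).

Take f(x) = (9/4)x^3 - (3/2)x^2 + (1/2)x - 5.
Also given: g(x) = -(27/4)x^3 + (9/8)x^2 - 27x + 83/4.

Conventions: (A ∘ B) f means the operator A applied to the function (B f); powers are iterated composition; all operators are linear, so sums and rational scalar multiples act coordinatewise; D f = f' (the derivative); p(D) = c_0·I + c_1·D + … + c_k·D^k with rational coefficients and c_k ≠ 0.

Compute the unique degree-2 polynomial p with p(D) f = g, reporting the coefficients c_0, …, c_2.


c_0 = -3, c_1 = -1/2, c_2 = -2

D^0 f = (9/4)x^3 - (3/2)x^2 + (1/2)x - 5
D^1 f = (27/4)x^2 - 3x + 1/2
D^2 f = (27/2)x - 3
matching coefficients of g against c_0 f + c_1 Df + … from the top degree down determines the c_i
solution: c_0 = -3, c_1 = -1/2, c_2 = -2


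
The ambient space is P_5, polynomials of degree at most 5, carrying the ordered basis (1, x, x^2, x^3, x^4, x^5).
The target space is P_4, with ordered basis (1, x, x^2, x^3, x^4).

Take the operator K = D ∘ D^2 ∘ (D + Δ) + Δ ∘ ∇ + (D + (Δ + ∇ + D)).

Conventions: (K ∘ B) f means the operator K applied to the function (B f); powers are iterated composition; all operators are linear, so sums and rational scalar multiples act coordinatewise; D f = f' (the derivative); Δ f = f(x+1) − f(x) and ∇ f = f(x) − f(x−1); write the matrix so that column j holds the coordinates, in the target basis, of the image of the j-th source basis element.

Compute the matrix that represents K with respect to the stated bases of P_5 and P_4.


image of 1: 0
image of x: 4
image of x^2: 8x + 2
image of x^3: 12x^2 + 6x + 2
image of x^4: 16x^3 + 12x^2 + 8x + 50
image of x^5: 20x^4 + 20x^3 + 20x^2 + 250x + 62
each image's coordinates form column j of the matrix

the matrix is [[0, 4, 2, 2, 50, 62]; [0, 0, 8, 6, 8, 250]; [0, 0, 0, 12, 12, 20]; [0, 0, 0, 0, 16, 20]; [0, 0, 0, 0, 0, 20]] (rows listed top to bottom)


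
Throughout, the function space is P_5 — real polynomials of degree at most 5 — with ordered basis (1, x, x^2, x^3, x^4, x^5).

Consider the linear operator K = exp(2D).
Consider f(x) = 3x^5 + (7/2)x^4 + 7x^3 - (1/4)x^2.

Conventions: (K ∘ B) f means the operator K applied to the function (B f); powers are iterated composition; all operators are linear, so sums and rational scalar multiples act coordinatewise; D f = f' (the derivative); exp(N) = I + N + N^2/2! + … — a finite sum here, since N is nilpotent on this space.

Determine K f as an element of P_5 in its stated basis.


order-1 term: 30x^4 + 28x^3 + 42x^2 - x
order-2 term: 120x^3 + 84x^2 + 84x - 1
order-3 term: 240x^2 + 112x + 56
order-4 term: 240x + 56
order-5 term: 96
the series for exp(2D) f terminates at order 5
exp(2D) f = 3x^5 + (67/2)x^4 + 155x^3 + (1463/4)x^2 + 435x + 207

the result is g(x) = 3x^5 + (67/2)x^4 + 155x^3 + (1463/4)x^2 + 435x + 207


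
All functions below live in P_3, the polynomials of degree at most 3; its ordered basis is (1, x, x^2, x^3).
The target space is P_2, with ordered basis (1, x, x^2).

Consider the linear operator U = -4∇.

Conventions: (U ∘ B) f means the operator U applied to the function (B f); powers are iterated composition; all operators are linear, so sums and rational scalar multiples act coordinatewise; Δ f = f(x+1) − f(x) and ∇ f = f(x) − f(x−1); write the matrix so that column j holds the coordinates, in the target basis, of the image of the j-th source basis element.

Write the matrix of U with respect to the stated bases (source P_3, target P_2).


image of 1: 0
image of x: -4
image of x^2: -8x + 4
image of x^3: -12x^2 + 12x - 4
each image's coordinates form column j of the matrix

the matrix is [[0, -4, 4, -4]; [0, 0, -8, 12]; [0, 0, 0, -12]] (rows listed top to bottom)


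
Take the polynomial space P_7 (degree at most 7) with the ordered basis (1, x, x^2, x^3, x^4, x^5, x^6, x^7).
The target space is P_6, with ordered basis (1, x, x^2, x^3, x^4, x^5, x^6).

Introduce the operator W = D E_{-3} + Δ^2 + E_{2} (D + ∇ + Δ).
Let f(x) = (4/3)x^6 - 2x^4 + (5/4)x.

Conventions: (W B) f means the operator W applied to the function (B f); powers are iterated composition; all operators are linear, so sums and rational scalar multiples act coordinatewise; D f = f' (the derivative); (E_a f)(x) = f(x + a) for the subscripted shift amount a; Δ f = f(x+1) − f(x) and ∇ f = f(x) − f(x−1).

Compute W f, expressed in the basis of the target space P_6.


E_{-3} f = (4/3)x^6 - 24x^5 + 178x^4 - 696x^3 + 1512x^2 - (6907/4)x + 3225/4
D E_{-3} f = 8x^5 - 120x^4 + 712x^3 - 2088x^2 + 3024x - 6907/4
Δ f = 8x^5 + 20x^4 + (56/3)x^3 + 8x^2 + 7/12
Δ Δ f = 40x^4 + 160x^3 + 256x^2 + 192x + 164/3
D f = 8x^5 - 8x^3 + 5/4
∇ f = 8x^5 - 20x^4 + (56/3)x^3 - 8x^2 + 23/12
Δ f = 8x^5 + 20x^4 + (56/3)x^3 + 8x^2 + 7/12
(D + ∇ + Δ) f = 24x^5 + (88/3)x^3 + 15/4
E_{2} (D + ∇ + Δ) f = 24x^5 + 240x^4 + (2968/3)x^3 + 2096x^2 + 2272x + 12077/12
(D E_{-3} + Δ^2 + E_{2} (D + ∇ + Δ)) f = 32x^5 + 160x^4 + (5584/3)x^3 + 264x^2 + 5488x - 1997/3

the image equals g(x) = 32x^5 + 160x^4 + (5584/3)x^3 + 264x^2 + 5488x - 1997/3


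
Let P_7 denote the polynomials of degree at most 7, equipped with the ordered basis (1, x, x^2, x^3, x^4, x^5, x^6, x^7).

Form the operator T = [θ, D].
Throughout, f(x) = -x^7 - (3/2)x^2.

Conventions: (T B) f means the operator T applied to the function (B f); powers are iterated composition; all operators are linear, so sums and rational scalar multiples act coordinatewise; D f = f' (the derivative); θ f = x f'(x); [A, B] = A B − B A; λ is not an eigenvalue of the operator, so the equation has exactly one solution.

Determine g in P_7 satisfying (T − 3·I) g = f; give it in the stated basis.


write g with unknown coordinates in the stated basis and equate coefficients in (T − 3·I) g = f
solving from the highest basis element down gives g = (1/3)x^7 - (7/9)x^6 + (14/9)x^5 - (70/27)x^4 + (280/81)x^3 - (479/162)x^2 + (479/243)x - 479/729
check: T g = -(7/3)x^6 + (14/3)x^5 - (70/9)x^4 + (280/27)x^3 - (280/27)x^2 + (479/81)x - 479/243
so T g − 3·g = -x^7 - (3/2)x^2 = f ✓

the image equals g(x) = (1/3)x^7 - (7/9)x^6 + (14/9)x^5 - (70/27)x^4 + (280/81)x^3 - (479/162)x^2 + (479/243)x - 479/729


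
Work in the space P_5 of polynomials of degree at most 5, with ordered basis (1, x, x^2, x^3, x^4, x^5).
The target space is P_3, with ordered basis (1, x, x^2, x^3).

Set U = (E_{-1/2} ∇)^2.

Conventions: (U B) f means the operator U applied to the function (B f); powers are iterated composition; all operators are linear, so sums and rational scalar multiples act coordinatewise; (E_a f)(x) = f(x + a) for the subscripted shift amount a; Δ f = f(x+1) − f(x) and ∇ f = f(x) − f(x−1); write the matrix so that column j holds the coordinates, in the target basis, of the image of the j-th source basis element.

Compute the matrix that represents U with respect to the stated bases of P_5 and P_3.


image of 1: 0
image of x: 0
image of x^2: 2
image of x^3: 6x - 12
image of x^4: 12x^2 - 48x + 50
image of x^5: 20x^3 - 120x^2 + 250x - 180
each image's coordinates form column j of the matrix

the matrix is [[0, 0, 2, -12, 50, -180]; [0, 0, 0, 6, -48, 250]; [0, 0, 0, 0, 12, -120]; [0, 0, 0, 0, 0, 20]] (rows listed top to bottom)


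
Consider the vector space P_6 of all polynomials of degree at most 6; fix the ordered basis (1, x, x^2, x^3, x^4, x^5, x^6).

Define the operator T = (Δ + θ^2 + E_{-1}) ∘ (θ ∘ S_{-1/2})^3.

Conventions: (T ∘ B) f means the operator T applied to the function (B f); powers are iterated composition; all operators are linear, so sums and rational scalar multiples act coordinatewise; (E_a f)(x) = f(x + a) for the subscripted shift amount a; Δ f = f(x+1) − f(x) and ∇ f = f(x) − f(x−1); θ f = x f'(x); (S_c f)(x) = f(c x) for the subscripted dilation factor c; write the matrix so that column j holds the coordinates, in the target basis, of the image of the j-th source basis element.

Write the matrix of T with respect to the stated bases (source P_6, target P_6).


the matrix is [[0, 0, 1/4, 0, 1/32, 0, 27/16384]; [0, -1/4, 0, -81/256, 0, -625/16384, 0]; [0, 0, 5/8, 0, 3/16, 0, 405/16384]; [0, 0, 0, -135/256, 0, -625/8192, 0]; [0, 0, 0, 0, 17/64, 0, 405/16384]; [0, 0, 0, 0, 0, -1625/16384, 0]; [0, 0, 0, 0, 0, 0, 999/32768]] (rows listed top to bottom)

image of 1: 0
image of x: -(1/4)x
image of x^2: (5/8)x^2 + 1/4
image of x^3: -(135/256)x^3 - (81/256)x
image of x^4: (17/64)x^4 + (3/16)x^2 + 1/32
image of x^5: -(1625/16384)x^5 - (625/8192)x^3 - (625/16384)x
image of x^6: (999/32768)x^6 + (405/16384)x^4 + (405/16384)x^2 + 27/16384
each image's coordinates form column j of the matrix


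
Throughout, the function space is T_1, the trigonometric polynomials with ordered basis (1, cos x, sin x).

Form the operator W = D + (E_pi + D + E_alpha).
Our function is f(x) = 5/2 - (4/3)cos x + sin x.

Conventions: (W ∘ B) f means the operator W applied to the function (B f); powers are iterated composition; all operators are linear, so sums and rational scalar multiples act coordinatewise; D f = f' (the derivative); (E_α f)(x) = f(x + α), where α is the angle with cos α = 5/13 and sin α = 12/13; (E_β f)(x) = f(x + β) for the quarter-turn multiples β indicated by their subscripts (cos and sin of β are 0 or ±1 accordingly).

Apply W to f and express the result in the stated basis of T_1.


D f = cos x + (4/3)sin x
E_pi f = 5/2 + (4/3)cos x - sin x
D f = cos x + (4/3)sin x
E_alpha f = 5/2 + (16/39)cos x + (21/13)sin x
(E_pi + D + E_alpha) f = 5 + (107/39)cos x + (76/39)sin x
(D + (E_pi + D + E_alpha)) f = 5 + (146/39)cos x + (128/39)sin x

the result is g(x) = 5 + (146/39)cos x + (128/39)sin x


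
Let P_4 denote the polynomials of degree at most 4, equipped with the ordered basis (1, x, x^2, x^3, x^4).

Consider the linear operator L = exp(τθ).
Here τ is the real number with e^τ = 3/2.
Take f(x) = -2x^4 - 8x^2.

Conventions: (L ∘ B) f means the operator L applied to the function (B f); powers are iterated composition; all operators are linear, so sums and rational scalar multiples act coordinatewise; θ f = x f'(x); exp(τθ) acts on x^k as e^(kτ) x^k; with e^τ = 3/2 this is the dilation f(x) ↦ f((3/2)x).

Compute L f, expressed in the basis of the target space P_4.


the image equals g(x) = -(81/8)x^4 - 18x^2

exp(τθ) x^k = e^(kτ) x^k; with e^τ = 3/2 this sends x^k to (3/2)^k x^k
x^2 ↦ 9/4 x^2
x^4 ↦ 81/16 x^4
applying this coordinatewise to f: exp(τθ) f = -(81/8)x^4 - 18x^2


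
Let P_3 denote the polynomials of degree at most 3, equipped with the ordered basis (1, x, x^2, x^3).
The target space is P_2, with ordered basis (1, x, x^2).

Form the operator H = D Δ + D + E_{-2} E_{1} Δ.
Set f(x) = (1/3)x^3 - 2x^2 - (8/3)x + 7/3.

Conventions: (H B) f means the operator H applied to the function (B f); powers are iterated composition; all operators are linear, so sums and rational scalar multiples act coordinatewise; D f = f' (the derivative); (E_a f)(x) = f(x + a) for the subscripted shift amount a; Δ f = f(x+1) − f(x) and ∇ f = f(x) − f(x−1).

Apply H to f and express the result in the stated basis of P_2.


g(x) = 2x^2 - 7x - 6

Δ f = x^2 - 3x - 13/3
D Δ f = 2x - 3
D f = x^2 - 4x - 8/3
Δ f = x^2 - 3x - 13/3
E_{1} Δ f = x^2 - x - 19/3
E_{-2} E_{1} Δ f = x^2 - 5x - 1/3
(D Δ + D + E_{-2} E_{1} Δ) f = 2x^2 - 7x - 6


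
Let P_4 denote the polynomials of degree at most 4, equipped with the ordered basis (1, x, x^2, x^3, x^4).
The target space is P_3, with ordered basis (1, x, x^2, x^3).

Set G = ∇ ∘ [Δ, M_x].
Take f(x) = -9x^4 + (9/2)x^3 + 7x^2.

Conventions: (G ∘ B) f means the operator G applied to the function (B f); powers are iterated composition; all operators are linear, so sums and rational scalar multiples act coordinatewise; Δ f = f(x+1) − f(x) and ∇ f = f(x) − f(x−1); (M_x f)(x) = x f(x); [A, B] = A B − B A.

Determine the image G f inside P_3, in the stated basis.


M_x f = -9x^5 + (9/2)x^4 + 7x^3
Δ M_x f = -45x^4 - 72x^3 - 42x^2 - 6x + 5/2
Δ f = -36x^3 - (81/2)x^2 - (17/2)x + 5/2
M_x Δ f = -36x^4 - (81/2)x^3 - (17/2)x^2 + (5/2)x
[Δ, M_x] f = -9x^4 - (63/2)x^3 - (67/2)x^2 - (17/2)x + 5/2
∇ [Δ, M_x] f = -36x^3 - (81/2)x^2 - (17/2)x + 5/2

g(x) = -36x^3 - (81/2)x^2 - (17/2)x + 5/2


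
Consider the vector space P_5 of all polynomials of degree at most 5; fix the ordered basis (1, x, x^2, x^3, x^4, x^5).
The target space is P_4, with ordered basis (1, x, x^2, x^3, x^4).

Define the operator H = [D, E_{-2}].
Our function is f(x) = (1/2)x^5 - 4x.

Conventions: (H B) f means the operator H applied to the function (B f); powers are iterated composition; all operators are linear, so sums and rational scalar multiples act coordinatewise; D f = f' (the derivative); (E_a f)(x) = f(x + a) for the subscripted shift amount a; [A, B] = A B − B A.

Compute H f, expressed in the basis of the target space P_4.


the result is g(x) = 0

E_{-2} f = (1/2)x^5 - 5x^4 + 20x^3 - 40x^2 + 36x - 8
D E_{-2} f = (5/2)x^4 - 20x^3 + 60x^2 - 80x + 36
D f = (5/2)x^4 - 4
E_{-2} D f = (5/2)x^4 - 20x^3 + 60x^2 - 80x + 36
[D, E_{-2}] f = 0


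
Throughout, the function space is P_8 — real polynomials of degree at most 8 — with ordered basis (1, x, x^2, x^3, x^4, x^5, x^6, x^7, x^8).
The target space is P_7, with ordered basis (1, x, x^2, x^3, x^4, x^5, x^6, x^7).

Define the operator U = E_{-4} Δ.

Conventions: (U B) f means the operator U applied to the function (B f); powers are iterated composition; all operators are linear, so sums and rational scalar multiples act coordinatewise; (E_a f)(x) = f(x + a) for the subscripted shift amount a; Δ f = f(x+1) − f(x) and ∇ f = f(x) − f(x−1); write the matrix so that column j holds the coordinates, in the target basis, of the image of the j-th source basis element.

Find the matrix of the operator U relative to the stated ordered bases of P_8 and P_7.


the matrix is [[0, 1, -7, 37, -175, 781, -3367, 14197, -58975]; [0, 0, 2, -21, 148, -875, 4686, -23569, 113576]; [0, 0, 0, 3, -42, 370, -2625, 16401, -94276]; [0, 0, 0, 0, 4, -70, 740, -6125, 43736]; [0, 0, 0, 0, 0, 5, -105, 1295, -12250]; [0, 0, 0, 0, 0, 0, 6, -147, 2072]; [0, 0, 0, 0, 0, 0, 0, 7, -196]; [0, 0, 0, 0, 0, 0, 0, 0, 8]] (rows listed top to bottom)

image of 1: 0
image of x: 1
image of x^2: 2x - 7
image of x^3: 3x^2 - 21x + 37
image of x^4: 4x^3 - 42x^2 + 148x - 175
image of x^5: 5x^4 - 70x^3 + 370x^2 - 875x + 781
image of x^6: 6x^5 - 105x^4 + 740x^3 - 2625x^2 + 4686x - 3367
image of x^7: 7x^6 - 147x^5 + 1295x^4 - 6125x^3 + 16401x^2 - 23569x + 14197
image of x^8: 8x^7 - 196x^6 + 2072x^5 - 12250x^4 + 43736x^3 - 94276x^2 + 113576x - 58975
each image's coordinates form column j of the matrix


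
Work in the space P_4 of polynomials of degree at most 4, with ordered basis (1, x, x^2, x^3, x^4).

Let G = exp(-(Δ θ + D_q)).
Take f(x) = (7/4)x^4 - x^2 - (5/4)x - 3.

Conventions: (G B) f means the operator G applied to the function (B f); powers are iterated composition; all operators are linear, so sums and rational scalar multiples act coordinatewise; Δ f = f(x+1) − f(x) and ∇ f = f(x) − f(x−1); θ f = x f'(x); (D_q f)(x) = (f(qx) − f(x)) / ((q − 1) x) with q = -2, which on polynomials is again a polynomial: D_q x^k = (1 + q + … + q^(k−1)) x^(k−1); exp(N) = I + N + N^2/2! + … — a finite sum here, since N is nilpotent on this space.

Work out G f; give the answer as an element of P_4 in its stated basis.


the image equals g(x) = (7/4)x^4 - (77/4)x^3 + (145/2)x^2 + (63/8)x - 229/8

order-1 term: -(77/4)x^3 - 42x^2 - 25x - 5/2
order-2 term: (231/2)x^2 + (1197/8)x + 767/8
order-3 term: -(231/2)x - 707/4
order-4 term: 231/4
the series for exp(-(Δ θ + D_q)) f terminates at order 4
exp(-(Δ θ + D_q)) f = (7/4)x^4 - (77/4)x^3 + (145/2)x^2 + (63/8)x - 229/8


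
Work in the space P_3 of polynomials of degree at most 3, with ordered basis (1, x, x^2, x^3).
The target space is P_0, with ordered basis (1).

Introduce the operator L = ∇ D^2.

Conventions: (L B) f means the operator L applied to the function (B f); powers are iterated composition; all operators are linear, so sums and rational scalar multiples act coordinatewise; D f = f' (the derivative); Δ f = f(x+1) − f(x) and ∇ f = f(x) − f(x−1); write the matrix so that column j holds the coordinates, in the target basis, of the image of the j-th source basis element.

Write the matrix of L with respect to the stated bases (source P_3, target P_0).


the matrix is [[0, 0, 0, 6]] (rows listed top to bottom)

image of 1: 0
image of x: 0
image of x^2: 0
image of x^3: 6
each image's coordinates form column j of the matrix


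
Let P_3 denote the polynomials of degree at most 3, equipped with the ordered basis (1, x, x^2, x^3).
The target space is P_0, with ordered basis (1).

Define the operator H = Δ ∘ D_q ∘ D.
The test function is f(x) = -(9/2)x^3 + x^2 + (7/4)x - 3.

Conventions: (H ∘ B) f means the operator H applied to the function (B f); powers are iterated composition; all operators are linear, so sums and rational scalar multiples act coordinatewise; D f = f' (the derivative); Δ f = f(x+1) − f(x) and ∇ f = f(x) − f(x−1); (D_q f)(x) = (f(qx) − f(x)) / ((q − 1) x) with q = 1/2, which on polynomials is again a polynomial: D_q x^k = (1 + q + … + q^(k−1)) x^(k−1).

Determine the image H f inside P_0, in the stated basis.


g(x) = -81/4

D f = -(27/2)x^2 + 2x + 7/4
D_q D f = -(81/4)x + 2
Δ D_q D f = -81/4


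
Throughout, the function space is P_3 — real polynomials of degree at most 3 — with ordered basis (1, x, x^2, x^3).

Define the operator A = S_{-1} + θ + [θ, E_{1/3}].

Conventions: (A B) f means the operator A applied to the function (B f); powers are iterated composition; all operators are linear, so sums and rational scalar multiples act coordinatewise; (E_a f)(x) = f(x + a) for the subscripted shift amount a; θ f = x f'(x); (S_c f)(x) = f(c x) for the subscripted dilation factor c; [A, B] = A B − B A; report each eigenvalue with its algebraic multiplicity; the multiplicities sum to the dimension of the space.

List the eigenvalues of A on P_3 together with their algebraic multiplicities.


image of 1: 1
image of x: -1/3
image of x^2: 3x^2 - (2/3)x - 2/9
image of x^3: 2x^3 - x^2 - (2/3)x - 1/9
the matrix is upper triangular; its diagonal is (1, 0, 3, 2)
for a triangular matrix the eigenvalues are the diagonal entries, with algebraic multiplicity their repetition count

λ = 0 (multiplicity 1), λ = 1 (multiplicity 1), λ = 2 (multiplicity 1), λ = 3 (multiplicity 1)


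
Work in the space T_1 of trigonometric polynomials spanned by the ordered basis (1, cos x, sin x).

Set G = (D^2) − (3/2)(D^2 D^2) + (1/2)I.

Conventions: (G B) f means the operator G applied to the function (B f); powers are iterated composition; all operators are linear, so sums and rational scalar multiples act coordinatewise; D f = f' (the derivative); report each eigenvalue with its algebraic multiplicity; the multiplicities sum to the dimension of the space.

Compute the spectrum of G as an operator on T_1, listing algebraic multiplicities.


λ = -2 (multiplicity 2), λ = 1/2 (multiplicity 1)

image of 1: 1/2
image of cos x: -2cos x
image of sin x: -2sin x
the matrix is diagonal; its diagonal is (1/2, -2, -2)
for a triangular matrix the eigenvalues are the diagonal entries, with algebraic multiplicity their repetition count


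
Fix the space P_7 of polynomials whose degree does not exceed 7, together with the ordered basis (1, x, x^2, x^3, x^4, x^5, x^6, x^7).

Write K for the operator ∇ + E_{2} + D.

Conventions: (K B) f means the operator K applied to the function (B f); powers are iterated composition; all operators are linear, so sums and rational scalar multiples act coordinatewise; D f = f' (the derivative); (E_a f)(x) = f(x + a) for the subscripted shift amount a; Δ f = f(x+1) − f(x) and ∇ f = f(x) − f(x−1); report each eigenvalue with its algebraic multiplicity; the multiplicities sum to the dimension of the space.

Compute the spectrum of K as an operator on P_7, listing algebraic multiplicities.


image of 1: 1
image of x: x + 4
image of x^2: x^2 + 8x + 3
image of x^3: x^3 + 12x^2 + 9x + 9
image of x^4: x^4 + 16x^3 + 18x^2 + 36x + 15
image of x^5: x^5 + 20x^4 + 30x^3 + 90x^2 + 75x + 33
image of x^6: x^6 + 24x^5 + 45x^4 + 180x^3 + 225x^2 + 198x + 63
image of x^7: x^7 + 28x^6 + 63x^5 + 315x^4 + 525x^3 + 693x^2 + 441x + 129
the matrix is upper triangular; its diagonal is (1, 1, 1, 1, 1, 1, 1, 1)
for a triangular matrix the eigenvalues are the diagonal entries, with algebraic multiplicity their repetition count

λ = 1 (multiplicity 8)


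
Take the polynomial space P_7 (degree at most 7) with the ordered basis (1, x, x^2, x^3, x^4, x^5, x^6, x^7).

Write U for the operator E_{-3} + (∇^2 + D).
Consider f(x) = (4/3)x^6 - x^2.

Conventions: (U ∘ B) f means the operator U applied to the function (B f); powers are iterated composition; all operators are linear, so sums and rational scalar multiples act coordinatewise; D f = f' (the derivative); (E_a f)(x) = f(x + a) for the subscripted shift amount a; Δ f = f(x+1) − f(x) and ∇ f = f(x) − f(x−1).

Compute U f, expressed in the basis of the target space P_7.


the result is g(x) = (4/3)x^6 - 16x^5 + 220x^4 - 880x^3 + 1899x^2 - 2180x + 3131/3

E_{-3} f = (4/3)x^6 - 24x^5 + 180x^4 - 720x^3 + 1619x^2 - 1938x + 963
∇ f = 8x^5 - 20x^4 + (80/3)x^3 - 20x^2 + 6x - 1/3
∇ ∇ f = 40x^4 - 160x^3 + 280x^2 - 240x + 242/3
D f = 8x^5 - 2x
(∇^2 + D) f = 8x^5 + 40x^4 - 160x^3 + 280x^2 - 242x + 242/3
(E_{-3} + (∇^2 + D)) f = (4/3)x^6 - 16x^5 + 220x^4 - 880x^3 + 1899x^2 - 2180x + 3131/3


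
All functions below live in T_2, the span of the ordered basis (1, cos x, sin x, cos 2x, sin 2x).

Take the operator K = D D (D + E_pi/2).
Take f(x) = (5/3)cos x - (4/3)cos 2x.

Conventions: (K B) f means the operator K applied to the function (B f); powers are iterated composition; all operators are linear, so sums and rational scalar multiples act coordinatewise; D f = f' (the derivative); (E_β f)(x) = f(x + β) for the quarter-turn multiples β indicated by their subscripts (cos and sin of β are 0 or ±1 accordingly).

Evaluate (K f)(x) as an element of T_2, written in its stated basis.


D f = -(5/3)sin x + (8/3)sin 2x
E_pi/2 f = -(5/3)sin x + (4/3)cos 2x
(D + E_pi/2) f = -(10/3)sin x + (4/3)cos 2x + (8/3)sin 2x
D (D + E_pi/2) f = -(10/3)cos x + (16/3)cos 2x - (8/3)sin 2x
D D (D + E_pi/2) f = (10/3)sin x - (16/3)cos 2x - (32/3)sin 2x

the image equals g(x) = (10/3)sin x - (16/3)cos 2x - (32/3)sin 2x


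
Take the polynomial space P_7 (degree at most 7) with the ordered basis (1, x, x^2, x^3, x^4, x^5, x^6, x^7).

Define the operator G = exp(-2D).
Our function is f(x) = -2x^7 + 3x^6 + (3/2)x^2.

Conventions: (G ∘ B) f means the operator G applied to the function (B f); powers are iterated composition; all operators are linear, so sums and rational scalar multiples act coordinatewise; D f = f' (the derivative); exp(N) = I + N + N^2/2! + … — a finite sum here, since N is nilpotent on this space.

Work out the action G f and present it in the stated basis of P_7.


order-1 term: 28x^6 - 36x^5 - 6x
order-2 term: -168x^5 + 180x^4 + 6
order-3 term: 560x^4 - 480x^3
order-4 term: -1120x^3 + 720x^2
order-5 term: 1344x^2 - 576x
order-6 term: -896x + 192
order-7 term: 256
the series for exp(-2D) f terminates at order 7
exp(-2D) f = -2x^7 + 31x^6 - 204x^5 + 740x^4 - 1600x^3 + (4131/2)x^2 - 1478x + 454

g(x) = -2x^7 + 31x^6 - 204x^5 + 740x^4 - 1600x^3 + (4131/2)x^2 - 1478x + 454


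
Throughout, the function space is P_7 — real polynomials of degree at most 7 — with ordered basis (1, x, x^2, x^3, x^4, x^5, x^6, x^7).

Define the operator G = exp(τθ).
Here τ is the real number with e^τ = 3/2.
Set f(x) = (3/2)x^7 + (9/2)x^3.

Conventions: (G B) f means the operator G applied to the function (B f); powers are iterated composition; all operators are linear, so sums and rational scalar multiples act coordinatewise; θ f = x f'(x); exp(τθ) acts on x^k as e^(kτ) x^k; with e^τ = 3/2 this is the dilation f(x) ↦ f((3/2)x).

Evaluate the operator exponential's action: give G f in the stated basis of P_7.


the result is g(x) = (6561/256)x^7 + (243/16)x^3

exp(τθ) x^k = e^(kτ) x^k; with e^τ = 3/2 this sends x^k to (3/2)^k x^k
x^3 ↦ 27/8 x^3
x^7 ↦ 2187/128 x^7
applying this coordinatewise to f: exp(τθ) f = (6561/256)x^7 + (243/16)x^3


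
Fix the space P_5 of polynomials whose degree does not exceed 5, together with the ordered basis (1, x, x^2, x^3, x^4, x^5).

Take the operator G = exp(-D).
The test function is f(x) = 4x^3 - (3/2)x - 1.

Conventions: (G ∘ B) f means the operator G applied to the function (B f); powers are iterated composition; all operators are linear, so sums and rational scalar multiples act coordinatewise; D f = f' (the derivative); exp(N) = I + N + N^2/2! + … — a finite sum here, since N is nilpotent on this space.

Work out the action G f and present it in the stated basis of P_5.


the result is g(x) = 4x^3 - 12x^2 + (21/2)x - 7/2

order-1 term: -12x^2 + 3/2
order-2 term: 12x
order-3 term: -4
the series for exp(-D) f terminates at order 3
exp(-D) f = 4x^3 - 12x^2 + (21/2)x - 7/2


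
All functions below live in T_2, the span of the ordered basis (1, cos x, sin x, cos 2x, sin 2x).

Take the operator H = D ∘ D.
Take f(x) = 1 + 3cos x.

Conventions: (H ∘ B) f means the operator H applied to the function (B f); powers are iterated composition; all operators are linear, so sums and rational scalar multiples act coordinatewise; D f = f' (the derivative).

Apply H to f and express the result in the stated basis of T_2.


g(x) = -3cos x

D f = -3sin x
D D f = -3cos x


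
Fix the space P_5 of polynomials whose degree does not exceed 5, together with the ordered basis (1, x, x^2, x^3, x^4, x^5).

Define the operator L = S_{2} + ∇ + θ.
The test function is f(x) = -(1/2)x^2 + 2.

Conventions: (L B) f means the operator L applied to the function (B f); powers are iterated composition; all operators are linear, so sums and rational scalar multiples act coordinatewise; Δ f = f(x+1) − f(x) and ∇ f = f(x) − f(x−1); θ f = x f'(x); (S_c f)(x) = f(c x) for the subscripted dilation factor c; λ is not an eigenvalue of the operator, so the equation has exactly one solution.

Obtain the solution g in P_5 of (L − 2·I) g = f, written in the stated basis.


the image equals g(x) = -(1/8)x^2 + (1/4)x - 13/8

write g with unknown coordinates in the stated basis and equate coefficients in (L − 2·I) g = f
solving from the highest basis element down gives g = -(1/8)x^2 + (1/4)x - 13/8
check: L g = -(3/4)x^2 + (1/2)x - 5/4
so L g − 2·g = -(1/2)x^2 + 2 = f ✓


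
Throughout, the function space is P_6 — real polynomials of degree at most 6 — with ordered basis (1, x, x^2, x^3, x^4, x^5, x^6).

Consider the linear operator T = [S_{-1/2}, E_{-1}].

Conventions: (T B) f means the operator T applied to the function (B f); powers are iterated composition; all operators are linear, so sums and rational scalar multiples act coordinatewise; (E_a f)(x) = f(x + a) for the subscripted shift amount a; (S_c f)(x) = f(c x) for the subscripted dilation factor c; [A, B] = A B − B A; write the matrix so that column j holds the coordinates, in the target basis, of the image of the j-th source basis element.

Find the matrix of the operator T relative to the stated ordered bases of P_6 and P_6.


the matrix is [[0, -3/2, 3/4, -9/8, 15/16, -33/32, 63/64]; [0, 0, 3/2, -9/8, 9/4, -75/32, 99/32]; [0, 0, 0, -9/8, 9/8, -45/16, 225/64]; [0, 0, 0, 0, 3/4, -15/16, 45/16]; [0, 0, 0, 0, 0, -15/32, 45/64]; [0, 0, 0, 0, 0, 0, 9/32]; [0, 0, 0, 0, 0, 0, 0]] (rows listed top to bottom)

image of 1: 0
image of x: -3/2
image of x^2: (3/2)x + 3/4
image of x^3: -(9/8)x^2 - (9/8)x - 9/8
image of x^4: (3/4)x^3 + (9/8)x^2 + (9/4)x + 15/16
image of x^5: -(15/32)x^4 - (15/16)x^3 - (45/16)x^2 - (75/32)x - 33/32
image of x^6: (9/32)x^5 + (45/64)x^4 + (45/16)x^3 + (225/64)x^2 + (99/32)x + 63/64
each image's coordinates form column j of the matrix


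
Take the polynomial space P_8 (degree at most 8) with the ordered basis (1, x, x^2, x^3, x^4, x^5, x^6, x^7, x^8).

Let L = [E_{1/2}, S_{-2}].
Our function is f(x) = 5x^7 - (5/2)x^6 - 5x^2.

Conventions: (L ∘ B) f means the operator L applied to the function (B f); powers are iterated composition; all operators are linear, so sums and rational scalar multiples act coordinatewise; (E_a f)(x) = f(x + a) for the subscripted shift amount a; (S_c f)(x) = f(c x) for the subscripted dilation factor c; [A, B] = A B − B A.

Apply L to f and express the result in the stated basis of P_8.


g(x) = -3360x^6 - 3240x^5 - 3600x^4 - (3525/2)x^3 - (2295/4)x^2 - (4155/32)x - 45/4

S_{-2} f = -640x^7 - 160x^6 - 20x^2
E_{1/2} S_{-2} f = -640x^7 - 2400x^6 - 3840x^5 - 3400x^4 - 1800x^3 - 590x^2 - 120x - 25/2
E_{1/2} f = 5x^7 + 15x^6 + (75/4)x^5 + (25/2)x^4 + (75/16)x^3 - (65/16)x^2 - (315/64)x - 5/4
S_{-2} E_{1/2} f = -640x^7 + 960x^6 - 600x^5 + 200x^4 - (75/2)x^3 - (65/4)x^2 + (315/32)x - 5/4
[E_{1/2}, S_{-2}] f = -3360x^6 - 3240x^5 - 3600x^4 - (3525/2)x^3 - (2295/4)x^2 - (4155/32)x - 45/4


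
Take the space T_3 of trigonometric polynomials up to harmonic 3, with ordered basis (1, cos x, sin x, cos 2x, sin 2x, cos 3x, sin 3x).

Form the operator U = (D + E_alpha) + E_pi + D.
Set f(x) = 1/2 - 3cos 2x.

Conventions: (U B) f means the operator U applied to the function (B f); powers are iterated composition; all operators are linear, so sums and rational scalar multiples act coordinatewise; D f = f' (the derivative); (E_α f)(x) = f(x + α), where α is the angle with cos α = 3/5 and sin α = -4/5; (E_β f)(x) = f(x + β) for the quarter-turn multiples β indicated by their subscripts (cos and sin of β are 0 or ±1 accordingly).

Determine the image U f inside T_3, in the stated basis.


the image equals g(x) = 1 - (54/25)cos 2x + (228/25)sin 2x

D f = 6sin 2x
E_alpha f = 1/2 + (21/25)cos 2x - (72/25)sin 2x
(D + E_alpha) f = 1/2 + (21/25)cos 2x + (78/25)sin 2x
E_pi f = 1/2 - 3cos 2x
D f = 6sin 2x
((D + E_alpha) + E_pi + D) f = 1 - (54/25)cos 2x + (228/25)sin 2x
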